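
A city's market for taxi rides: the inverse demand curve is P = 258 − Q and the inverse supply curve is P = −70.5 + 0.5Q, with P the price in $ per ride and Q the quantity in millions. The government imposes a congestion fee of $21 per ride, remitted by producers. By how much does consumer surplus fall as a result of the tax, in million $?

Consumer surplus falls by $2968 million.

Inverting to Q(P) form: Qd = 258 − P; Qs = 2P + 141.
Before the tax: set 258 − P = 2P + 141 → P* = $39, Q* = 219.
With the tax collected from producers, supply shifts: Qs = 2(P − 21) + 141.
New equilibrium: consumers pay $53, producers receive $32, Q = 205. (Wedge: Pb − Ps = 21.)
ΔCS is the trapezoid between Q = 205 and Q = 219 of height $14: ½ · (219 + 205) · 14 = $2968.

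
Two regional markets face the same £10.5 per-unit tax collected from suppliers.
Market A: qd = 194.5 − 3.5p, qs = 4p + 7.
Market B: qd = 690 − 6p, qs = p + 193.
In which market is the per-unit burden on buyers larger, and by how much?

Market A, by £4.1.

Market A: pre-tax p* = £25, q* = 107; post-tax q = 87.4; per-unit burden on buyers = £5.6.
Market B: pre-tax p* = £71, q* = 264; post-tax q = 255; per-unit burden on buyers = £1.5.
Difference: £5.6 vs £1.5 → market A is larger by £4.1.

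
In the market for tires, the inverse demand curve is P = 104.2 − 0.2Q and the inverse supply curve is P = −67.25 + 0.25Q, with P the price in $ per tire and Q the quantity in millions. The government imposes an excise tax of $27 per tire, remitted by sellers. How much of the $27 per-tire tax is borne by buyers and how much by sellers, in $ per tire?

Buyers bear $12 per tire; sellers bear $15 per tire.

Inverting to Q(P) form: Qd = 521 − 5P; Qs = 4P + 269.
Before the tax: set 521 − 5P = 4P + 269 → P* = $28, Q* = 381.
With the tax collected from sellers, supply shifts: Qs = 4(P − 27) + 269.
New equilibrium: buyers pay $40, sellers receive $13, Q = 321. (Wedge: Pb − Ps = 27.)
Burden on buyers: $12; on sellers: $15. (They sum to $27.)
The less price-elastic side of the market bears the larger share of a per-unit tax.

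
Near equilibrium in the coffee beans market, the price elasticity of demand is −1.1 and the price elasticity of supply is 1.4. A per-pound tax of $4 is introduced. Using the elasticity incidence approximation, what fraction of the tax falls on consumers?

Incidence ratio: consumers' share ≈ εs / (εs + |εd|) = 1.4 / (1.4 + 1.1) = 0.56.
Supply is the more elastic side, so consumers bear the larger share.

Consumers' share ≈ 0.56.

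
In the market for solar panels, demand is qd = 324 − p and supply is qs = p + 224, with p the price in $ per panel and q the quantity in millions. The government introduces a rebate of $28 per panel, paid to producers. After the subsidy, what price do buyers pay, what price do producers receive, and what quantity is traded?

Buyers pay $36; producers receive $64; quantity = 288.

Without the subsidy, 324 − p = p + 224 gives 2p = 100, so p* = $50 and q* = 274.
With a per-unit subsidy paid to producers, each receives p + 28 per unit sold, so supply becomes qs = (p + 28) + 224.
Solving gives q = 288 with buyers paying $36 and producers receiving $64 (the $28 wedge).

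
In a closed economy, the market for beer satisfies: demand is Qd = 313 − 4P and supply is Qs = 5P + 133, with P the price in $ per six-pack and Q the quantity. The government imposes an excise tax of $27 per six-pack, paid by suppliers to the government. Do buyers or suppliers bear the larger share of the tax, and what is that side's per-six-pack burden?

Buyers bear the larger share: $15 per six-pack.

Without the tax, 313 − 4P = 5P + 133 gives 9P = 180, so P* = $20 and Q* = 233.
With the tax collected from suppliers, supply shifts: Qs = 5(P − 27) + 133.
Solving gives Q = 173 with buyers paying $35 and suppliers receiving $8 (the $27 wedge).
Per-six-pack burden: buyers $15, suppliers $12.
Buyers take the larger share because demand is less price-elastic here (demand slope 4 vs supply slope 5).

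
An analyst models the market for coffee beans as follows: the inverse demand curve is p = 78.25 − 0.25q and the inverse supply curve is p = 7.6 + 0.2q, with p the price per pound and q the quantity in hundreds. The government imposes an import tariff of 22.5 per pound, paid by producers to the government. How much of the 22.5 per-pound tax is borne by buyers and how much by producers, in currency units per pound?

Buyers bear 12.5 per pound; producers bear 10 per pound.

Rewrite in direct form: qd = 313 − 4p and qs = 5p − 38.
Without the tax, 313 − 4p = 5p − 38 gives 9p = 351, so p* = 39 and q* = 157.
With the tax collected from producers, supply shifts: qs = 5(p − 22.5) − 38.
New equilibrium: buyers pay 51.5, producers receive 29, q = 107. (Wedge: pb − ps = 22.5.)
Burden on buyers: 12.5; on producers: 10. (They sum to 22.5.)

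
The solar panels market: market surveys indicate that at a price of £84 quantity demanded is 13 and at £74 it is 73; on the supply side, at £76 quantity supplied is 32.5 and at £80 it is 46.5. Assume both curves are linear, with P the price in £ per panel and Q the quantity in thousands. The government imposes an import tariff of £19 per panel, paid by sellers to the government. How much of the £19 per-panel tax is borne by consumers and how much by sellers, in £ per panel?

Demand slope: (73 − 13)/(74 − 84) = -6, so Qd = 517 − 6P.
Supply slope: (46.5 − 32.5)/(80 − 76) = 3.5, so Qs = 3.5P − 233.5.
Without the tax, 517 − 6P = 3.5P − 233.5 gives 9.5P = 750.5, so P* = £79 and Q* = 43.
With the tax collected from sellers, supply shifts: Qs = 3.5(P − 19) − 233.5.
New equilibrium: consumers pay £86, sellers receive £67, Q = 1. (Wedge: Pb − Ps = 19.)
Burden on consumers: £7; on sellers: £12. (They sum to £19.)

Consumers bear £7 per panel; sellers bear £12 per panel.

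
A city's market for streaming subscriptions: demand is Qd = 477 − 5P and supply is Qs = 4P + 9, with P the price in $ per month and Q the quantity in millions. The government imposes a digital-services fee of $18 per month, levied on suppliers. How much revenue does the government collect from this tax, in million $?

Tax revenue = $3186 million.

Before the tax: set 477 − 5P = 4P + 9 → P* = $52, Q* = 217.
With the tax collected from suppliers, supply shifts: Qs = 4(P − 18) + 9.
Solving gives Q = 177 with buyers paying $60 and suppliers receiving $42 (the $18 wedge).
Revenue = t · Q = 18 · 177 = $3186.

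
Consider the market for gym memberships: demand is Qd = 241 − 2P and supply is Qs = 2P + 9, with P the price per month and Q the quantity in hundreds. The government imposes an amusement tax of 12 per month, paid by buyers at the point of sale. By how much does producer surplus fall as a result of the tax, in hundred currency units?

Producer surplus falls by 714 hundred.

Before the tax: set 241 − 2P = 2P + 9 → P* = 58, Q* = 125.
With the tax collected from buyers, demand (in seller-price terms) shifts: Qd = 241 − 2(P + 12).
Solving gives Q = 113 with buyers paying 64 and suppliers receiving 52 (the 12 wedge).
ΔPS is the trapezoid between Q = 113 and Q = 125 of height 6: ½ · (125 + 113) · 6 = 714.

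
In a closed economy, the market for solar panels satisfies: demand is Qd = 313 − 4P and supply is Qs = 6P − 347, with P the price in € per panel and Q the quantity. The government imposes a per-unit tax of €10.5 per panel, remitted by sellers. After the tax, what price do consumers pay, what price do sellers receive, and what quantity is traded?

Consumers pay €72.3; sellers receive €61.8; quantity = 23.8.

Before the tax: set 313 − 4P = 6P − 347 → P* = €66, Q* = 49.
With the tax collected from sellers, supply shifts: Qs = 6(P − 10.5) − 347.
New equilibrium: consumers pay €72.3, sellers receive €61.8, Q = 23.8. (Wedge: Pb − Ps = 10.5.)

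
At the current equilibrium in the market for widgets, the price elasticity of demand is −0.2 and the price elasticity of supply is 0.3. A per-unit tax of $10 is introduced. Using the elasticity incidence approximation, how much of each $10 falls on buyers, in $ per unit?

Incidence ratio: buyers' share ≈ εs / (εs + |εd|) = 0.3 / (0.3 + 0.2) = 0.6.
So buyers bear ≈ 0.6 × $10 = $6; sellers bear $4.

Buyers bear ≈ $6 per unit.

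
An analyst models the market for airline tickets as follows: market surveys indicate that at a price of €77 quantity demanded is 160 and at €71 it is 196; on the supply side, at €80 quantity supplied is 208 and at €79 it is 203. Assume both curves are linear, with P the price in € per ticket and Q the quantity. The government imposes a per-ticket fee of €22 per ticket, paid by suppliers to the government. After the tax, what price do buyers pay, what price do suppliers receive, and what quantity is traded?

Buyers pay €84; suppliers receive €62; quantity = 118.

Demand slope: (196 − 160)/(71 − 77) = -6, so Qd = 622 − 6P.
Supply slope: (203 − 208)/(79 − 80) = 5, so Qs = 5P − 192.
Without the tax, 622 − 6P = 5P − 192 gives 11P = 814, so P* = €74 and Q* = 178.
With the tax collected from suppliers, supply shifts: Qs = 5(P − 22) − 192.
New equilibrium: buyers pay €84, suppliers receive €62, Q = 118. (Wedge: Pb − Ps = 22.)
The less price-elastic side of the market bears the larger share of a per-unit tax.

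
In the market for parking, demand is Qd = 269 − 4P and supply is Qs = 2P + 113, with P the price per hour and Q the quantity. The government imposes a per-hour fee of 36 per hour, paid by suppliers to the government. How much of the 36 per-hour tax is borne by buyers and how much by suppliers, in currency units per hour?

Buyers bear 12 per hour; suppliers bear 24 per hour.

Before the tax: set 269 − 4P = 2P + 113 → P* = 26, Q* = 165.
With the tax collected from suppliers, supply shifts: Qs = 2(P − 36) + 113.
New equilibrium: buyers pay 38, suppliers receive 2, Q = 117. (Wedge: Pb − Ps = 36.)
Burden on buyers: 12; on suppliers: 24. (They sum to 36.)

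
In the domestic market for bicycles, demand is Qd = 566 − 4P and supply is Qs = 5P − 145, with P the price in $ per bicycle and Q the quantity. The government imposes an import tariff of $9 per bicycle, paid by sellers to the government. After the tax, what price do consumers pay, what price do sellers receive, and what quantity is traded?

Before the tax: set 566 − 4P = 5P − 145 → P* = $79, Q* = 250.
With the tax collected from sellers, supply shifts: Qs = 5(P − 9) − 145.
New equilibrium: consumers pay $84, sellers receive $75, Q = 230. (Wedge: Pb − Ps = 9.)
The less price-elastic side of the market bears the larger share of a per-unit tax.

Consumers pay $84; sellers receive $75; quantity = 230.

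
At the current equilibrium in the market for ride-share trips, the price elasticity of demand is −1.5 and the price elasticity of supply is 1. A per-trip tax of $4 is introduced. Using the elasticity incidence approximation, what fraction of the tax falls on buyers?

Buyers' share ≈ 0.4.

Incidence ratio: buyers' share ≈ εs / (εs + |εd|) = 1 / (1 + 1.5) = 0.4.
Supply is the less elastic side, so buyers bear the smaller share.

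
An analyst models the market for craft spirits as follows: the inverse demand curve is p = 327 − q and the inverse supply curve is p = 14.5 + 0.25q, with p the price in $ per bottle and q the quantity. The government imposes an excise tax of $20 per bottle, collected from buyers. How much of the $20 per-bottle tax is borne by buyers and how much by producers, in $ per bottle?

Buyers bear $16 per bottle; producers bear $4 per bottle.

Rewrite in direct form: qd = 327 − p and qs = 4p − 58.
Without the tax, 327 − p = 4p − 58 gives 5p = 385, so p* = $77 and q* = 250.
With the tax collected from buyers, demand (in seller-price terms) shifts: qd = 327 − (p + 20).
New equilibrium: buyers pay $93, producers receive $73, q = 234. (Wedge: pb − ps = 20.)
Burden on buyers: $16; on producers: $4. (They sum to $20.)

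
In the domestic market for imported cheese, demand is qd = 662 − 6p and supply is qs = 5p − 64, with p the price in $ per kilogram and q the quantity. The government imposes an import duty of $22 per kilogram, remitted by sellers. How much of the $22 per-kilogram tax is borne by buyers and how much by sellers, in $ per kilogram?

Without the tax, 662 − 6p = 5p − 64 gives 11p = 726, so p* = $66 and q* = 266.
With the tax collected from sellers, supply shifts: qs = 5(p − 22) − 64.
New equilibrium: buyers pay $76, sellers receive $54, q = 206. (Wedge: pb − ps = 22.)
Burden on buyers: $10; on sellers: $12. (They sum to $22.)
The less price-elastic side of the market bears the larger share of a per-unit tax.

Buyers bear $10 per kilogram; sellers bear $12 per kilogram.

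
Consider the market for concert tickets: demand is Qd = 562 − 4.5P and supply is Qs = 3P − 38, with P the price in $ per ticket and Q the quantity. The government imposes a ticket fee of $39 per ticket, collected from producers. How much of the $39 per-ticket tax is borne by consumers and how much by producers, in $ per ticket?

Before the tax: set 562 − 4.5P = 3P − 38 → P* = $80, Q* = 202.
With the tax collected from producers, supply shifts: Qs = 3(P − 39) − 38.
New equilibrium: consumers pay $95.6, producers receive $56.6, Q = 131.8. (Wedge: Pb − Ps = 39.)
Burden on consumers: $15.6; on producers: $23.4. (They sum to $39.)
The less price-elastic side of the market bears the larger share of a per-unit tax.

Consumers bear $15.6 per ticket; producers bear $23.4 per ticket.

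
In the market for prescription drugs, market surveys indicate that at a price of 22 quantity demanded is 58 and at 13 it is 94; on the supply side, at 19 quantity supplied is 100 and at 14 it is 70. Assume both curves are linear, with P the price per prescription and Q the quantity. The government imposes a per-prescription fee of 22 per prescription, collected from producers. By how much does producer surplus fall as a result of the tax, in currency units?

Producer surplus falls by 489.28.

Demand slope: (94 − 58)/(13 − 22) = -4, so Qd = 146 − 4P.
Supply slope: (70 − 100)/(14 − 19) = 6, so Qs = 6P − 14.
Before the tax: set 146 − 4P = 6P − 14 → P* = 16, Q* = 82.
With the tax collected from producers, supply shifts: Qs = 6(P − 22) − 14.
New equilibrium: consumers pay 29.2, producers receive 7.2, Q = 29.2. (Wedge: Pb − Ps = 22.)
ΔPS is the trapezoid between Q = 29.2 and Q = 82 of height 8.8: ½ · (82 + 29.2) · 8.8 = 489.28.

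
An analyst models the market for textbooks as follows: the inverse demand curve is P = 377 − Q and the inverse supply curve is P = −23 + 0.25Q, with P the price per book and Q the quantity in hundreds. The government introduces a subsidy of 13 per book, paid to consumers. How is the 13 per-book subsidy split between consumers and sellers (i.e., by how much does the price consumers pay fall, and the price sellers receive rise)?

Consumers gain 10.4 per book; sellers gain 2.6 per book.

Inverting to Q(P) form: Qd = 377 − P; Qs = 4P + 92.
Without the subsidy, 377 − P = 4P + 92 gives 5P = 285, so P* = 57 and Q* = 320.
With a per-unit subsidy paid to consumers, each effectively pays P − 13, so demand becomes Qd = 377 − (P − 13).
Solving gives Q = 330.4 with consumers paying 46.6 and sellers receiving 59.6 (the 13 wedge).
Gain to consumers: 10.4; to sellers: 2.6. (They sum to 13.)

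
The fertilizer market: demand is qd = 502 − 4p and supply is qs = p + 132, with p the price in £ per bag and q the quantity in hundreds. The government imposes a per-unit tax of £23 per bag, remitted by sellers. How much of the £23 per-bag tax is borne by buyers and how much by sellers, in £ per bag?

Buyers bear £4.6 per bag; sellers bear £18.4 per bag.

Without the tax, 502 − 4p = p + 132 gives 5p = 370, so p* = £74 and q* = 206.
With the tax collected from sellers, supply shifts: qs = (p − 23) + 132.
New equilibrium: buyers pay £78.6, sellers receive £55.6, q = 187.6. (Wedge: pb − ps = 23.)
Burden on buyers: £4.6; on sellers: £18.4. (They sum to £23.)
The less price-elastic side of the market bears the larger share of a per-unit tax.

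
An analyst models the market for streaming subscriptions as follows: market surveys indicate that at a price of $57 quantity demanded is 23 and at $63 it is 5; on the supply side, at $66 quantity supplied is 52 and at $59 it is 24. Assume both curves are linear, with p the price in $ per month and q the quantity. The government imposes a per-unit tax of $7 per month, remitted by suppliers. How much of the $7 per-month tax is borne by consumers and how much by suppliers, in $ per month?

Consumers bear $4 per month; suppliers bear $3 per month.

Demand slope: (5 − 23)/(63 − 57) = -3, so qd = 194 − 3p.
Supply slope: (24 − 52)/(59 − 66) = 4, so qs = 4p − 212.
Without the tax, 194 − 3p = 4p − 212 gives 7p = 406, so p* = $58 and q* = 20.
With the tax collected from suppliers, supply shifts: qs = 4(p − 7) − 212.
New equilibrium: consumers pay $62, suppliers receive $55, q = 8. (Wedge: pb − ps = 7.)
Burden on consumers: $4; on suppliers: $3. (They sum to $7.)
The less price-elastic side of the market bears the larger share of a per-unit tax.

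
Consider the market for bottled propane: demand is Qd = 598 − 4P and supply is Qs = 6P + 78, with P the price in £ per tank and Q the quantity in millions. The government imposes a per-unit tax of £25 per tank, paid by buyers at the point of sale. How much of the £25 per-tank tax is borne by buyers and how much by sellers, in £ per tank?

Before the tax: set 598 − 4P = 6P + 78 → P* = £52, Q* = 390.
With the tax collected from buyers, demand (in seller-price terms) shifts: Qd = 598 − 4(P + 25).
New equilibrium: buyers pay £67, sellers receive £42, Q = 330. (Wedge: Pb − Ps = 25.)
Burden on buyers: £15; on sellers: £10. (They sum to £25.)

Buyers bear £15 per tank; sellers bear £10 per tank.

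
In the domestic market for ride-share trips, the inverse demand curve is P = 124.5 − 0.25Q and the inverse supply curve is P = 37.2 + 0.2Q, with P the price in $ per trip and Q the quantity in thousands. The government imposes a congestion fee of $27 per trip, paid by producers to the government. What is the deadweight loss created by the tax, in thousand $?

Deadweight loss = $810 thousand.

Inverting to Q(P) form: Qd = 498 − 4P; Qs = 5P − 186.
Without the tax, 498 − 4P = 5P − 186 gives 9P = 684, so P* = $76 and Q* = 194.
With the tax collected from producers, supply shifts: Qs = 5(P − 27) − 186.
New equilibrium: buyers pay $91, producers receive $64, Q = 134. (Wedge: Pb − Ps = 27.)
Quantity falls by |ΔQ| = |194 − 134| = 60.
DWL = ½ · t · |ΔQ| = ½ · 27 · 60 = $810.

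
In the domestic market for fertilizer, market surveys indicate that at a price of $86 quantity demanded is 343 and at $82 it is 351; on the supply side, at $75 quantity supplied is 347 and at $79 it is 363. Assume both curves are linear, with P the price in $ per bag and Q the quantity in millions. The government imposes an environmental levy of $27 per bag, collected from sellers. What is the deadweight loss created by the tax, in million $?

Deadweight loss = $486 million.

Demand slope: (351 − 343)/(82 − 86) = -2, so Qd = 515 − 2P.
Supply slope: (363 − 347)/(79 − 75) = 4, so Qs = 4P + 47.
Without the tax, 515 − 2P = 4P + 47 gives 6P = 468, so P* = $78 and Q* = 359.
With the tax collected from sellers, supply shifts: Qs = 4(P − 27) + 47.
New equilibrium: buyers pay $96, sellers receive $69, Q = 323. (Wedge: Pb − Ps = 27.)
Quantity falls by |ΔQ| = |359 − 323| = 36.
DWL = ½ · t · |ΔQ| = ½ · 27 · 36 = $486.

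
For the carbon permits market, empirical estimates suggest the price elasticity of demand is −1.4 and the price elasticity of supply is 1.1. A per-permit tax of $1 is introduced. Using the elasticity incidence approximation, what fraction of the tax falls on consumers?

Consumers' share ≈ 0.44.

Incidence ratio: consumers' share ≈ εs / (εs + |εd|) = 1.1 / (1.1 + 1.4) = 0.44.
Supply is the less elastic side, so consumers bear the smaller share.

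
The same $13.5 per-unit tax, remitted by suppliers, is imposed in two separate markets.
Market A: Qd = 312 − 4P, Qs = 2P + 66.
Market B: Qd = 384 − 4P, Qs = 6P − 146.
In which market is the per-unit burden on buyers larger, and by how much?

Market A: pre-tax P* = $41, Q* = 148; post-tax Q = 130; per-unit burden on buyers = $4.5.
Market B: pre-tax P* = $53, Q* = 172; post-tax Q = 139.6; per-unit burden on buyers = $8.1.
Difference: $4.5 vs $8.1 → market B is larger by $3.6.

Market B, by $3.6.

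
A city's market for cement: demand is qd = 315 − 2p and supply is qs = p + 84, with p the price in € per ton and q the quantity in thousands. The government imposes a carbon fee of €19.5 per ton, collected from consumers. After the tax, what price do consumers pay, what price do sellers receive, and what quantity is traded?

Consumers pay €83.5; sellers receive €64; quantity = 148.

Without the tax, 315 − 2p = p + 84 gives 3p = 231, so p* = €77 and q* = 161.
With the tax collected from consumers, demand (in seller-price terms) shifts: qd = 315 − 2(p + 19.5).
Solving gives q = 148 with consumers paying €83.5 and sellers receiving €64 (the €19.5 wedge).
The less price-elastic side of the market bears the larger share of a per-unit tax.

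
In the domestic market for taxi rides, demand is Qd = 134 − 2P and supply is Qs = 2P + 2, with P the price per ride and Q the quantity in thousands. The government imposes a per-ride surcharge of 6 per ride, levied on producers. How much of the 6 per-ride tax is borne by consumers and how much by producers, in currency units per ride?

Consumers bear 3 per ride; producers bear 3 per ride.

Without the tax, 134 − 2P = 2P + 2 gives 4P = 132, so P* = 33 and Q* = 68.
With the tax collected from producers, supply shifts: Qs = 2(P − 6) + 2.
Solving gives Q = 62 with consumers paying 36 and producers receiving 30 (the 6 wedge).
Burden on consumers: 3; on producers: 3. (They sum to 6.)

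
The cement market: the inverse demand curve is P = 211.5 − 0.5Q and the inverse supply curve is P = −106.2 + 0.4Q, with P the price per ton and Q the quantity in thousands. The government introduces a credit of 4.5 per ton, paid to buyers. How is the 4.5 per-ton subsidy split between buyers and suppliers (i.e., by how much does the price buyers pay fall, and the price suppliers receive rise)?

Buyers gain 2.5 per ton; suppliers gain 2 per ton.

Rewrite in direct form: Qd = 423 − 2P and Qs = 2.5P + 265.5.
Without the subsidy, 423 − 2P = 2.5P + 265.5 gives 4.5P = 157.5, so P* = 35 and Q* = 353.
With a per-unit subsidy paid to buyers, each effectively pays P − 4.5, so demand becomes Qd = 423 − 2(P − 4.5).
New equilibrium: buyers pay 32.5, suppliers receive 37, Q = 358. (Wedge: Pb − Ps = −4.5.)
Gain to buyers: 2.5; to suppliers: 2. (They sum to 4.5.)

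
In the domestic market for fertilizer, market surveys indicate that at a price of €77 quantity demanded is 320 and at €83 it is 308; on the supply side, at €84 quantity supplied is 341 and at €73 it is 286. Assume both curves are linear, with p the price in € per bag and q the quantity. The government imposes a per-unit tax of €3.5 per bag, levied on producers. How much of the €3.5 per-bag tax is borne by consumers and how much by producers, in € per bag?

Demand slope: (308 − 320)/(83 − 77) = -2, so qd = 474 − 2p.
Supply slope: (286 − 341)/(73 − 84) = 5, so qs = 5p − 79.
Without the tax, 474 − 2p = 5p − 79 gives 7p = 553, so p* = €79 and q* = 316.
With the tax collected from producers, supply shifts: qs = 5(p − 3.5) − 79.
New equilibrium: consumers pay €81.5, producers receive €78, q = 311. (Wedge: pb − ps = 3.5.)
Burden on consumers: €2.5; on producers: €1. (They sum to €3.5.)

Consumers bear €2.5 per bag; producers bear €1 per bag.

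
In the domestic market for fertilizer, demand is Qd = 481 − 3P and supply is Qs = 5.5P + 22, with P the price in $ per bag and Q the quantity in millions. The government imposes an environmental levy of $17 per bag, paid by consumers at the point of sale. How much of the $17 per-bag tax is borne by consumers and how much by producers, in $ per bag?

Without the tax, 481 − 3P = 5.5P + 22 gives 8.5P = 459, so P* = $54 and Q* = 319.
With the tax collected from consumers, demand (in seller-price terms) shifts: Qd = 481 − 3(P + 17).
Solving gives Q = 286 with consumers paying $65 and producers receiving $48 (the $17 wedge).
Burden on consumers: $11; on producers: $6. (They sum to $17.)

Consumers bear $11 per bag; producers bear $6 per bag.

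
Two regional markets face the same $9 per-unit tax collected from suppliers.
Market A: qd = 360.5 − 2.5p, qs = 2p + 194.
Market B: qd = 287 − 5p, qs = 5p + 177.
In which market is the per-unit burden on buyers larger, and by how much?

Market B, by $0.5.

Market A: pre-tax p* = $37, q* = 268; post-tax q = 258; per-unit burden on buyers = $4.
Market B: pre-tax p* = $11, q* = 232; post-tax q = 209.5; per-unit burden on buyers = $4.5.
Difference: $4 vs $4.5 → market B is larger by $0.5.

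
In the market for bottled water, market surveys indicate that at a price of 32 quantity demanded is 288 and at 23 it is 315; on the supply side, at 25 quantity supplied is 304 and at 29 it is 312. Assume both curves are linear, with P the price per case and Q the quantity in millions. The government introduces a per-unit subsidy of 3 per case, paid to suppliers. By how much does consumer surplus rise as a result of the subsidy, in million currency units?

Consumer surplus rises by 369.36 million.

Demand slope: (315 − 288)/(23 − 32) = -3, so Qd = 384 − 3P.
Supply slope: (312 − 304)/(29 − 25) = 2, so Qs = 2P + 254.
Before the subsidy: set 384 − 3P = 2P + 254 → P* = 26, Q* = 306.
With a per-unit subsidy paid to suppliers, each receives P + 3 per unit sold, so supply becomes Qs = 2(P + 3) + 254.
Solving gives Q = 309.6 with buyers paying 24.8 and suppliers receiving 27.8 (the 3 wedge).
ΔCS is the trapezoid between Q = 309.6 and Q = 306 of height 1.2: ½ · (306 + 309.6) · 1.2 = 369.36.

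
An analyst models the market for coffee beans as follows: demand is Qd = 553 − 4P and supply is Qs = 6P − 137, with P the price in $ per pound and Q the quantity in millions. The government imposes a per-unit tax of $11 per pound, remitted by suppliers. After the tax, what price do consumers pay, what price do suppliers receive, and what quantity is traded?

Without the tax, 553 − 4P = 6P − 137 gives 10P = 690, so P* = $69 and Q* = 277.
With the tax collected from suppliers, supply shifts: Qs = 6(P − 11) − 137.
Solving gives Q = 250.6 with consumers paying $75.6 and suppliers receiving $64.6 (the $11 wedge).
The less price-elastic side of the market bears the larger share of a per-unit tax.

Consumers pay $75.6; suppliers receive $64.6; quantity = 250.6.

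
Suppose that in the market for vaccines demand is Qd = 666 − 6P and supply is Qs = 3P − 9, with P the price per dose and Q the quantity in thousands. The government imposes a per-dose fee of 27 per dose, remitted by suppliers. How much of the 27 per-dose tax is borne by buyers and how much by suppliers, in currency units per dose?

Buyers bear 9 per dose; suppliers bear 18 per dose.

Before the tax: set 666 − 6P = 3P − 9 → P* = 75, Q* = 216.
With the tax collected from suppliers, supply shifts: Qs = 3(P − 27) − 9.
Solving gives Q = 162 with buyers paying 84 and suppliers receiving 57 (the 27 wedge).
Burden on buyers: 9; on suppliers: 18. (They sum to 27.)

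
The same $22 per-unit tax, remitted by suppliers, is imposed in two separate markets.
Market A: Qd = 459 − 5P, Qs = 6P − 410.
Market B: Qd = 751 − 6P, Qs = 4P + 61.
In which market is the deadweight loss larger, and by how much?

Market A: pre-tax P* = $79, Q* = 64; post-tax Q = 4; deadweight loss = $660.
Market B: pre-tax P* = $69, Q* = 337; post-tax Q = 284.2; deadweight loss = $580.8.
Difference: $660 vs $580.8 → market A is larger by $79.2.

Market A, by $79.2.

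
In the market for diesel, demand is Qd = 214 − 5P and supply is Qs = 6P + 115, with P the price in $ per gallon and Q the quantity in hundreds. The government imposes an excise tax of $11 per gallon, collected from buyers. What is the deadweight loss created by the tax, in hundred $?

Without the tax, 214 − 5P = 6P + 115 gives 11P = 99, so P* = $9 and Q* = 169.
With the tax collected from buyers, demand (in seller-price terms) shifts: Qd = 214 − 5(P + 11).
Solving gives Q = 139 with buyers paying $15 and sellers receiving $4 (the $11 wedge).
Quantity falls by |ΔQ| = |169 − 139| = 30.
DWL = ½ · t · |ΔQ| = ½ · 11 · 30 = $165.

Deadweight loss = $165 hundred.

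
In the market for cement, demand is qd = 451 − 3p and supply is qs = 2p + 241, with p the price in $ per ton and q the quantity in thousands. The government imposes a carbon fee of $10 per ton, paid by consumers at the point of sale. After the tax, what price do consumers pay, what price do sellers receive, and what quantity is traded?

Consumers pay $46; sellers receive $36; quantity = 313.

Before the tax: set 451 − 3p = 2p + 241 → p* = $42, q* = 325.
With the tax collected from consumers, demand (in seller-price terms) shifts: qd = 451 − 3(p + 10).
Solving gives q = 313 with consumers paying $46 and sellers receiving $36 (the $10 wedge).
The less price-elastic side of the market bears the larger share of a per-unit tax.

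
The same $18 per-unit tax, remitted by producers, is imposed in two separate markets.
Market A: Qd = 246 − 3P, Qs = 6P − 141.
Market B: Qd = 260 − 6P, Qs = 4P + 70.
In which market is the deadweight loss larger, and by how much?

Market B, by $64.8.

Market A: pre-tax P* = $43, Q* = 117; post-tax Q = 81; deadweight loss = $324.
Market B: pre-tax P* = $19, Q* = 146; post-tax Q = 102.8; deadweight loss = $388.8.
Difference: $324 vs $388.8 → market B is larger by $64.8.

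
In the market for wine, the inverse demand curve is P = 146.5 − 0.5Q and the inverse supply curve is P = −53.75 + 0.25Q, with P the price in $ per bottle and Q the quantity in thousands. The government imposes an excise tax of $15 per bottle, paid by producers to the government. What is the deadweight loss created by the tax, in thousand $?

Deadweight loss = $150 thousand.

Inverting to Q(P) form: Qd = 293 − 2P; Qs = 4P + 215.
Without the tax, 293 − 2P = 4P + 215 gives 6P = 78, so P* = $13 and Q* = 267.
With the tax collected from producers, supply shifts: Qs = 4(P − 15) + 215.
New equilibrium: buyers pay $23, producers receive $8, Q = 247. (Wedge: Pb − Ps = 15.)
Quantity falls by |ΔQ| = |267 − 247| = 20.
DWL = ½ · t · |ΔQ| = ½ · 15 · 20 = $150.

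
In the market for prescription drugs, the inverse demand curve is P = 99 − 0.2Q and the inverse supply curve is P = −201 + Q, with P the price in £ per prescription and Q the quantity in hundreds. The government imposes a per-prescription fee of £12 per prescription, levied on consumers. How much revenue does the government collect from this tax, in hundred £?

Tax revenue = £2880 hundred.

Rewrite in direct form: Qd = 495 − 5P and Qs = P + 201.
Without the tax, 495 − 5P = P + 201 gives 6P = 294, so P* = £49 and Q* = 250.
With the tax collected from consumers, demand (in seller-price terms) shifts: Qd = 495 − 5(P + 12).
New equilibrium: consumers pay £51, producers receive £39, Q = 240. (Wedge: Pb − Ps = 12.)
Revenue = t · Q = 12 · 240 = £2880.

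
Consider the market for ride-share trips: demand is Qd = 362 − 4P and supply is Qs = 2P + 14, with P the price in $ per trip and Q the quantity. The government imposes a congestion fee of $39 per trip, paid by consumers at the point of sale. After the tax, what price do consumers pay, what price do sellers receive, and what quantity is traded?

Consumers pay $71; sellers receive $32; quantity = 78.

Without the tax, 362 − 4P = 2P + 14 gives 6P = 348, so P* = $58 and Q* = 130.
With the tax collected from consumers, demand (in seller-price terms) shifts: Qd = 362 − 4(P + 39).
Solving gives Q = 78 with consumers paying $71 and sellers receiving $32 (the $39 wedge).
The less price-elastic side of the market bears the larger share of a per-unit tax.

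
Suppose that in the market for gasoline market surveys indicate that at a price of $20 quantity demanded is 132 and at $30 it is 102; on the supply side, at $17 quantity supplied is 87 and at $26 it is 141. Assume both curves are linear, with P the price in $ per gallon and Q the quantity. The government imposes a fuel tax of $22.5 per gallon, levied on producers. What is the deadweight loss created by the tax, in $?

Deadweight loss = $506.25.

Demand slope: (102 − 132)/(30 − 20) = -3, so Qd = 192 − 3P.
Supply slope: (141 − 87)/(26 − 17) = 6, so Qs = 6P − 15.
Before the tax: set 192 − 3P = 6P − 15 → P* = $23, Q* = 123.
With the tax collected from producers, supply shifts: Qs = 6(P − 22.5) − 15.
New equilibrium: buyers pay $38, producers receive $15.5, Q = 78. (Wedge: Pb − Ps = 22.5.)
Quantity falls by |ΔQ| = |123 − 78| = 45.
DWL = ½ · t · |ΔQ| = ½ · 22.5 · 45 = $506.25.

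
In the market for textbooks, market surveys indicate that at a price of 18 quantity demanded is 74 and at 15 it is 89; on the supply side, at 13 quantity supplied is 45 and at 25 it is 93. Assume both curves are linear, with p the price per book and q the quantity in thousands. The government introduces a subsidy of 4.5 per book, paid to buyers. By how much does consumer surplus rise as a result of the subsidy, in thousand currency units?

Demand slope: (89 − 74)/(15 − 18) = -5, so qd = 164 − 5p.
Supply slope: (93 − 45)/(25 − 13) = 4, so qs = 4p − 7.
Without the subsidy, 164 − 5p = 4p − 7 gives 9p = 171, so p* = 19 and q* = 69.
With a per-unit subsidy paid to buyers, each effectively pays p − 4.5, so demand becomes qd = 164 − 5(p − 4.5).
New equilibrium: buyers pay 17, suppliers receive 21.5, q = 79. (Wedge: pb − ps = −4.5.)
ΔCS is the trapezoid between Q = 79 and Q = 69 of height 2: ½ · (69 + 79) · 2 = 148.

Consumer surplus rises by 148 thousand.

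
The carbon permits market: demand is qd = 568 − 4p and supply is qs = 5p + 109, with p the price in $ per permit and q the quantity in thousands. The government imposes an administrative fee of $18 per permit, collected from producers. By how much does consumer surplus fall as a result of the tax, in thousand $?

Without the tax, 568 − 4p = 5p + 109 gives 9p = 459, so p* = $51 and q* = 364.
With the tax collected from producers, supply shifts: qs = 5(p − 18) + 109.
Solving gives q = 324 with consumers paying $61 and producers receiving $43 (the $18 wedge).
ΔCS is the trapezoid between Q = 324 and Q = 364 of height $10: ½ · (364 + 324) · 10 = $3440.

Consumer surplus falls by $3440 thousand.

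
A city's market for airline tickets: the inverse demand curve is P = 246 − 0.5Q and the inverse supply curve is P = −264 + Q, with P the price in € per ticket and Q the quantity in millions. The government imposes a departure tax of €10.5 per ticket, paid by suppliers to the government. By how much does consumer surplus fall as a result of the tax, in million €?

Inverting to Q(P) form: Qd = 492 − 2P; Qs = P + 264.
Without the tax, 492 − 2P = P + 264 gives 3P = 228, so P* = €76 and Q* = 340.
With the tax collected from suppliers, supply shifts: Qs = (P − 10.5) + 264.
New equilibrium: consumers pay €79.5, suppliers receive €69, Q = 333. (Wedge: Pb − Ps = 10.5.)
ΔCS is the trapezoid between Q = 333 and Q = 340 of height €3.5: ½ · (340 + 333) · 3.5 = €1177.75.

Consumer surplus falls by €1177.75 million.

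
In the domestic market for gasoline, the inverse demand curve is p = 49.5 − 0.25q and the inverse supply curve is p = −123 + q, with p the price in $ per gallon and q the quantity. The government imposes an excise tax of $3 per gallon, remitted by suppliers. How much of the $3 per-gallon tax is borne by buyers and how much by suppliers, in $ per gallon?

Buyers bear $0.6 per gallon; suppliers bear $2.4 per gallon.

Inverting to q(p) form: qd = 198 − 4p; qs = p + 123.
Before the tax: set 198 − 4p = p + 123 → p* = $15, q* = 138.
With the tax collected from suppliers, supply shifts: qs = (p − 3) + 123.
Solving gives q = 135.6 with buyers paying $15.6 and suppliers receiving $12.6 (the $3 wedge).
Burden on buyers: $0.6; on suppliers: $2.4. (They sum to $3.)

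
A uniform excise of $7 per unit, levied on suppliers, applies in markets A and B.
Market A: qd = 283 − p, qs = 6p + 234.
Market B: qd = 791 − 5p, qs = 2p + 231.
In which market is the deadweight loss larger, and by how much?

Market B, by $14.

Market A: pre-tax p* = $7, q* = 276; post-tax q = 270; deadweight loss = $21.
Market B: pre-tax p* = $80, q* = 391; post-tax q = 381; deadweight loss = $35.
Difference: $21 vs $35 → market B is larger by $14.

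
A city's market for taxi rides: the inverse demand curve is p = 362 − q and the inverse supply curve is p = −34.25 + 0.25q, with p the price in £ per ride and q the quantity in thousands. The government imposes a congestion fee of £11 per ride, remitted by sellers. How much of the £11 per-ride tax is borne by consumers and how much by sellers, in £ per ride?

Consumers bear £8.8 per ride; sellers bear £2.2 per ride.

Inverting to q(p) form: qd = 362 − p; qs = 4p + 137.
Without the tax, 362 − p = 4p + 137 gives 5p = 225, so p* = £45 and q* = 317.
With the tax collected from sellers, supply shifts: qs = 4(p − 11) + 137.
New equilibrium: consumers pay £53.8, sellers receive £42.8, q = 308.2. (Wedge: pb − ps = 11.)
Burden on consumers: £8.8; on sellers: £2.2. (They sum to £11.)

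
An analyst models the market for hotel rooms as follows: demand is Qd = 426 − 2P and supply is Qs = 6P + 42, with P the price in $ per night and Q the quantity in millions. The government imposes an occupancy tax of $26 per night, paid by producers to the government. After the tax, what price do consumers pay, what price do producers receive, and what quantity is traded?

Consumers pay $67.5; producers receive $41.5; quantity = 291.

Before the tax: set 426 − 2P = 6P + 42 → P* = $48, Q* = 330.
With the tax collected from producers, supply shifts: Qs = 6(P − 26) + 42.
New equilibrium: consumers pay $67.5, producers receive $41.5, Q = 291. (Wedge: Pb − Ps = 26.)
The less price-elastic side of the market bears the larger share of a per-unit tax.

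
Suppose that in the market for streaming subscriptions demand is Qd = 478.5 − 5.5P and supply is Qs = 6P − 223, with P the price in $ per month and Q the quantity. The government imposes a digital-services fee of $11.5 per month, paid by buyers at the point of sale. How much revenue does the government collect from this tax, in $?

Without the tax, 478.5 − 5.5P = 6P − 223 gives 11.5P = 701.5, so P* = $61 and Q* = 143.
With the tax collected from buyers, demand (in seller-price terms) shifts: Qd = 478.5 − 5.5(P + 11.5).
New equilibrium: buyers pay $67, suppliers receive $55.5, Q = 110. (Wedge: Pb − Ps = 11.5.)
Revenue = t · Q = 11.5 · 110 = $1265.

Tax revenue = $1265.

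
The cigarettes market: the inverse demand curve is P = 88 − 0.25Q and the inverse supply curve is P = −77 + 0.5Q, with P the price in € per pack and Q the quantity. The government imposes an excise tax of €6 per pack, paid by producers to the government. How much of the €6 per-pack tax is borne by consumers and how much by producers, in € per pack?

Rewrite in direct form: Qd = 352 − 4P and Qs = 2P + 154.
Before the tax: set 352 − 4P = 2P + 154 → P* = €33, Q* = 220.
With the tax collected from producers, supply shifts: Qs = 2(P − 6) + 154.
Solving gives Q = 212 with consumers paying €35 and producers receiving €29 (the €6 wedge).
Burden on consumers: €2; on producers: €4. (They sum to €6.)
The less price-elastic side of the market bears the larger share of a per-unit tax.

Consumers bear €2 per pack; producers bear €4 per pack.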